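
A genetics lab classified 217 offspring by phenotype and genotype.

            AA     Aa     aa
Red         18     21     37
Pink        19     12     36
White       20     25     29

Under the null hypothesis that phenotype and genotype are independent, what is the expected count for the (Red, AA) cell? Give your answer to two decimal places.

Row total (Red) = 76; column total (AA) = 57; grand total N = 217.
Expected count = (row total × column total) / N = 76 × 57 / 217 = 19.96.

19.96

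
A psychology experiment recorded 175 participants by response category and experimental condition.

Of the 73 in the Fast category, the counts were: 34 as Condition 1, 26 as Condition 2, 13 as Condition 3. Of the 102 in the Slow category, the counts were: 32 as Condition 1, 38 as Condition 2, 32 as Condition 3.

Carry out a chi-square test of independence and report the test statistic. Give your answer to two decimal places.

Row totals: 73, 102. Column totals: 66, 64, 45. Grand total N = 175.
Expected counts (row total × column total / N):
  Fast, Condition 1: 73×66/175 = 27.531
  Fast, Condition 2: 73×64/175 = 26.697
  Fast, Condition 3: 73×45/175 = 18.771
  Slow, Condition 1: 102×66/175 = 38.469
  Slow, Condition 2: 102×64/175 = 37.303
  Slow, Condition 3: 102×45/175 = 26.229
Contributions (O − E)²/E:
  (34 − 27.531)²/27.531 = 1.5200
  (26 − 26.697)²/26.697 = 0.0182
  (13 − 18.771)²/18.771 = 1.7742
  (32 − 38.469)²/38.469 = 1.0878
  (38 − 37.303)²/37.303 = 0.0130
  (32 − 26.229)²/26.229 = 1.2698
χ² = 1.5200 + 0.0182 + 1.7742 + 1.0878 + 0.0130 + 1.2698 = 5.68

5.68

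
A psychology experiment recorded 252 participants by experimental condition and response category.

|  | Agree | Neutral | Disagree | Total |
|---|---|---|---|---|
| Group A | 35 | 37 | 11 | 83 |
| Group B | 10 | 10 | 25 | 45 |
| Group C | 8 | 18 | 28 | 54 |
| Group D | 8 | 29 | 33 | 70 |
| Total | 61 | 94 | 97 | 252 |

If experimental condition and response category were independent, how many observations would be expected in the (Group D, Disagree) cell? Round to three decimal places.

26.944

Row total (Group D) = 70; column total (Disagree) = 97; grand total N = 252.
Expected count = (row total × column total) / N = 70 × 97 / 252 = 26.944.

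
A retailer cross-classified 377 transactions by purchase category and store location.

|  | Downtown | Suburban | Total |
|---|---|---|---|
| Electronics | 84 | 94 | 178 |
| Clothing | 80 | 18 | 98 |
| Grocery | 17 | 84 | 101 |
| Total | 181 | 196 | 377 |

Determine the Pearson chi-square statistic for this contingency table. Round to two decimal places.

Grand total N = 377.
Expected counts (row total × column total / N):
  Electronics, Downtown: 178×181/377 = 85.4589
  Electronics, Suburban: 178×196/377 = 92.5411
  Clothing, Downtown: 98×181/377 = 47.0504
  Clothing, Suburban: 98×196/377 = 50.9496
  Grocery, Downtown: 101×181/377 = 48.4907
  Grocery, Suburban: 101×196/377 = 52.5093
Contributions (O − E)²/E:
  (84 − 85.4589)²/85.4589 = 0.0249
  (94 − 92.5411)²/92.5411 = 0.0230
  (80 − 47.0504)²/47.0504 = 23.0747
  (18 − 50.9496)²/50.9496 = 21.3088
  (17 − 48.4907)²/48.4907 = 20.4506
  (84 − 52.5093)²/52.5093 = 18.8855
χ² = 0.0249 + 0.0230 + 23.0747 + 21.3088 + 20.4506 + 18.8855 = 83.77

83.77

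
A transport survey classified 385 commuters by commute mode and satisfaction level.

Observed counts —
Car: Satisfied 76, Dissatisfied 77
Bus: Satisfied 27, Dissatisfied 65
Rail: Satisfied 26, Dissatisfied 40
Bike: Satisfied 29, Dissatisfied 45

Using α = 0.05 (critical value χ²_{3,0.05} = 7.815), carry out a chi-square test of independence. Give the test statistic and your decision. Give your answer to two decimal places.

10.09; reject H₀

Row totals: 153, 92, 66, 74. Column totals: 158, 227. Grand total N = 385.
Expected counts (row total × column total / N):
  Car, Satisfied: 153×158/385 = 62.790
  Car, Dissatisfied: 153×227/385 = 90.210
  Bus, Satisfied: 92×158/385 = 37.756
  Bus, Dissatisfied: 92×227/385 = 54.244
  Rail, Satisfied: 66×158/385 = 27.086
  Rail, Dissatisfied: 66×227/385 = 38.914
  Bike, Satisfied: 74×158/385 = 30.369
  Bike, Dissatisfied: 74×227/385 = 43.631
Contributions (O − E)²/E:
  (76 − 62.790)²/62.790 = 2.7792
  (77 − 90.210)²/90.210 = 1.9344
  (27 − 37.756)²/37.756 = 3.0642
  (65 − 54.244)²/54.244 = 2.1328
  (26 − 27.086)²/27.086 = 0.0435
  (40 − 38.914)²/38.914 = 0.0303
  (29 − 30.369)²/30.369 = 0.0617
  (45 − 43.631)²/43.631 = 0.0430
χ² = 2.7792 + 1.9344 + 3.0642 + 2.1328 + 0.0435 + 0.0303 + 0.0617 + 0.0430 = 10.09
df = (4−1)(2−1) = 3. Since 10.09 > 7.815, reject the null hypothesis of independence at α = 0.05.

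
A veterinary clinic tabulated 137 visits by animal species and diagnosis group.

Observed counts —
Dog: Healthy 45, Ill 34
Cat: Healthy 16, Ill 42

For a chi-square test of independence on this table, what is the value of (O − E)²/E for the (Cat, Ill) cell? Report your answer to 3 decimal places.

3.000

Row total (Cat) = 58; column total (Ill) = 76; N = 137.
Expected count E = 58 × 76 / 137 = 32.1752.
Contribution = (O − E)²/E = (42 − 32.1752)² / 32.1752 = 3.000.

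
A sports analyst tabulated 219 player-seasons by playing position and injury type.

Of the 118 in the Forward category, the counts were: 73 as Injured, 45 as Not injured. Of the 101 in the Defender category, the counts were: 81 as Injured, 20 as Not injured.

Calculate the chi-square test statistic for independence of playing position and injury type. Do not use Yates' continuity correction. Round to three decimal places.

8.764

Row totals: 118, 101. Column totals: 154, 65. Grand total N = 219.
Expected counts (row total × column total / N):
  Forward, Injured: 118×154/219 = 82.9772
  Forward, Not injured: 118×65/219 = 35.0228
  Defender, Injured: 101×154/219 = 71.0228
  Defender, Not injured: 101×65/219 = 29.9772
Contributions (O − E)²/E:
  (73 − 82.9772)²/82.9772 = 1.1997
  (45 − 35.0228)²/35.0228 = 2.8423
  (81 − 71.0228)²/71.0228 = 1.4016
  (20 − 29.9772)²/29.9772 = 3.3207
χ² = 1.1997 + 2.8423 + 1.4016 + 3.3207 = 8.764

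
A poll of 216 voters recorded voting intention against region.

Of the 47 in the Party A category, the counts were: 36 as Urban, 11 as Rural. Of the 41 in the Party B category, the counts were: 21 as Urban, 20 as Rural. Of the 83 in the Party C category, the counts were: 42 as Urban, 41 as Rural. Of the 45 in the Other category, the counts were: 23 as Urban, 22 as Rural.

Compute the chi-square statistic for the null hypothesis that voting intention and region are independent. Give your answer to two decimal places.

Row totals: 47, 41, 83, 45. Column totals: 122, 94. Grand total N = 216.
Expected counts (row total × column total / N):
  Party A, Urban: 47×122/216 = 26.546
  Party A, Rural: 47×94/216 = 20.454
  Party B, Urban: 41×122/216 = 23.157
  Party B, Rural: 41×94/216 = 17.843
  Party C, Urban: 83×122/216 = 46.880
  Party C, Rural: 83×94/216 = 36.120
  Other, Urban: 45×122/216 = 25.417
  Other, Rural: 45×94/216 = 19.583
Contributions (O − E)²/E:
  (36 − 26.546)²/26.546 = 3.3669
  (11 − 20.454)²/20.454 = 4.3697
  (21 − 23.157)²/23.157 = 0.2009
  (20 − 17.843)²/17.843 = 0.2608
  (42 − 46.880)²/46.880 = 0.5080
  (41 − 36.120)²/36.120 = 0.6593
  (23 − 25.417)²/25.417 = 0.2298
  (22 − 19.583)²/19.583 = 0.2983
χ² = 3.3669 + 4.3697 + 0.2009 + 0.2608 + 0.5080 + 0.6593 + 0.2298 + 0.2983 = 9.89

9.89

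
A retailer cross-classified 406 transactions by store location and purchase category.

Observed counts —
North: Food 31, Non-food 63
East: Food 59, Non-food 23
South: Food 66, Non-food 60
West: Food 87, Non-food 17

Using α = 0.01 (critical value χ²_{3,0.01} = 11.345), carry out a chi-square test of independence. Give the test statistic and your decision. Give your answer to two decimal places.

Row totals: 94, 82, 126, 104. Column totals: 243, 163. Grand total N = 406.
Expected counts (row total × column total / N):
  North, Food: 94×243/406 = 56.261
  North, Non-food: 94×163/406 = 37.739
  East, Food: 82×243/406 = 49.079
  East, Non-food: 82×163/406 = 32.921
  South, Food: 126×243/406 = 75.414
  South, Non-food: 126×163/406 = 50.586
  West, Food: 104×243/406 = 62.246
  West, Non-food: 104×163/406 = 41.754
Contributions (O − E)²/E:
  (31 − 56.261)²/56.261 = 11.3421
  (63 − 37.739)²/37.739 = 16.9087
  (59 − 49.079)²/49.079 = 2.0055
  (23 − 32.921)²/32.921 = 2.9898
  (66 − 75.414)²/75.414 = 1.1752
  (60 − 50.586)²/50.586 = 1.7519
  (87 − 62.246)²/62.246 = 9.8442
  (17 − 41.754)²/41.754 = 14.6755
χ² = 11.3421 + 16.9087 + 2.0055 + 2.9898 + 1.1752 + 1.7519 + 9.8442 + 14.6755 = 60.69
df = (4−1)(2−1) = 3. Since 60.69 > 11.345, reject the null hypothesis of independence at α = 0.01.

60.69; reject H₀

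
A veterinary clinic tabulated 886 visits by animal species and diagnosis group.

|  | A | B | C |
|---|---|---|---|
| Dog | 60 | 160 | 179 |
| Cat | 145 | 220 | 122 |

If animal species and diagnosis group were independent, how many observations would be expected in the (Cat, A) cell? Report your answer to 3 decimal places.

112.681

Row total (Cat) = 487; column total (A) = 205; grand total N = 886.
Expected count = (row total × column total) / N = 487 × 205 / 886 = 112.681.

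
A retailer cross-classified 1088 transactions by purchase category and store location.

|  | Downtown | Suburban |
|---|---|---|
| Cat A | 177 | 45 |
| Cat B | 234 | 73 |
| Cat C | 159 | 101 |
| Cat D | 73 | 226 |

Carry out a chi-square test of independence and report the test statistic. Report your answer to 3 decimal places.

Row totals: 222, 307, 260, 299. Column totals: 643, 445. Grand total N = 1088.
Expected counts (row total × column total / N):
  Cat A, Downtown: 222×643/1088 = 131.2004
  Cat A, Suburban: 222×445/1088 = 90.7996
  Cat B, Downtown: 307×643/1088 = 181.4347
  Cat B, Suburban: 307×445/1088 = 125.5653
  Cat C, Downtown: 260×643/1088 = 153.6581
  Cat C, Suburban: 260×445/1088 = 106.3419
  Cat D, Downtown: 299×643/1088 = 176.7068
  Cat D, Suburban: 299×445/1088 = 122.2932
Contributions (O − E)²/E:
  (177 − 131.2004)²/131.2004 = 15.9878
  (45 − 90.7996)²/90.7996 = 23.1015
  (234 − 181.4347)²/181.4347 = 15.2292
  (73 − 125.5653)²/125.5653 = 22.0054
  (159 − 153.6581)²/153.6581 = 0.1857
  (101 − 106.3419)²/106.3419 = 0.2683
  (73 − 176.7068)²/176.7068 = 60.8641
  (226 − 122.2932)²/122.2932 = 87.9452
χ² = 15.9878 + 23.1015 + 15.2292 + 22.0054 + 0.1857 + 0.2683 + 60.8641 + 87.9452 = 225.587

225.587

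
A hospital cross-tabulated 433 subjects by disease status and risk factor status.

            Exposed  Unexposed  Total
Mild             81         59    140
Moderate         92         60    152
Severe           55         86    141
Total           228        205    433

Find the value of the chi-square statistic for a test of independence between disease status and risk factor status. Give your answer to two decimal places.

15.83

Grand total N = 433.
Expected counts (row total × column total / N):
  Mild, Exposed: 140×228/433 = 73.718
  Mild, Unexposed: 140×205/433 = 66.282
  Moderate, Exposed: 152×228/433 = 80.037
  Moderate, Unexposed: 152×205/433 = 71.963
  Severe, Exposed: 141×228/433 = 74.245
  Severe, Unexposed: 141×205/433 = 66.755
Contributions (O − E)²/E:
  (81 − 73.718)²/73.718 = 0.7193
  (59 − 66.282)²/66.282 = 0.8000
  (92 − 80.037)²/80.037 = 1.7881
  (60 − 71.963)²/71.963 = 1.9887
  (55 − 74.245)²/74.245 = 4.9885
  (86 − 66.755)²/66.755 = 5.5482
χ² = 0.7193 + 0.8000 + 1.7881 + 1.9887 + 4.9885 + 5.5482 = 15.83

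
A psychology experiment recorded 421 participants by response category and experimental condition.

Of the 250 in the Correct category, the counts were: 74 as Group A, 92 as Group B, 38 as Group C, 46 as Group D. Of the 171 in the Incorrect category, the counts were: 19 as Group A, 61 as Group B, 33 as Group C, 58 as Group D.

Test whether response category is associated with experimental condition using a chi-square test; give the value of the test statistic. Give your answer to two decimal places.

Row totals: 250, 171. Column totals: 93, 153, 71, 104. Grand total N = 421.
Expected counts (row total × column total / N):
  Correct, Group A: 250×93/421 = 55.226
  Correct, Group B: 250×153/421 = 90.855
  Correct, Group C: 250×71/421 = 42.162
  Correct, Group D: 250×104/421 = 61.758
  Incorrect, Group A: 171×93/421 = 37.774
  Incorrect, Group B: 171×153/421 = 62.145
  Incorrect, Group C: 171×71/421 = 28.838
  Incorrect, Group D: 171×104/421 = 42.242
Contributions (O − E)²/E:
  (74 − 55.226)²/55.226 = 6.3822
  (92 − 90.855)²/90.855 = 0.0144
  (38 − 42.162)²/42.162 = 0.4108
  (46 − 61.758)²/61.758 = 4.0208
  (19 − 37.774)²/37.774 = 9.3308
  (61 − 62.145)²/62.145 = 0.0211
  (33 − 28.838)²/28.838 = 0.6007
  (58 − 42.242)²/42.242 = 5.8784
χ² = 6.3822 + 0.0144 + 0.4108 + 4.0208 + 9.3308 + 0.0211 + 0.6007 + 5.8784 = 26.66

26.66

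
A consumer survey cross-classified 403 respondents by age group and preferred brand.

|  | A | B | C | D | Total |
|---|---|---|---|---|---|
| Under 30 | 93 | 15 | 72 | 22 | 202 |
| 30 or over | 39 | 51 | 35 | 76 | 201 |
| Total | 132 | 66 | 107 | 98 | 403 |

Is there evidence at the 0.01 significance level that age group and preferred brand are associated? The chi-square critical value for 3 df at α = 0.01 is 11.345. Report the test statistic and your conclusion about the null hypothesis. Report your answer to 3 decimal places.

84.275; reject H₀

Grand total N = 403.
Expected counts (row total × column total / N):
  Under 30, A: 202×132/403 = 66.1638
  Under 30, B: 202×66/403 = 33.0819
  Under 30, C: 202×107/403 = 53.6328
  Under 30, D: 202×98/403 = 49.1216
  30 or over, A: 201×132/403 = 65.8362
  30 or over, B: 201×66/403 = 32.9181
  30 or over, C: 201×107/403 = 53.3672
  30 or over, D: 201×98/403 = 48.8784
Contributions (O − E)²/E:
  (93 − 66.1638)²/66.1638 = 10.8848
  (15 − 33.0819)²/33.0819 = 9.8832
  (72 − 53.6328)²/53.6328 = 6.2901
  (22 − 49.1216)²/49.1216 = 14.9747
  (39 − 65.8362)²/65.8362 = 10.9390
  (51 − 32.9181)²/32.9181 = 9.9324
  (35 − 53.3672)²/53.3672 = 6.3214
  (76 − 48.8784)²/48.8784 = 15.0492
χ² = 10.8848 + 9.8832 + 6.2901 + 14.9747 + 10.9390 + 9.9324 + 6.3214 + 15.0492 = 84.275
df = (2−1)(4−1) = 3. Since 84.275 > 11.345, reject the null hypothesis of independence at α = 0.01.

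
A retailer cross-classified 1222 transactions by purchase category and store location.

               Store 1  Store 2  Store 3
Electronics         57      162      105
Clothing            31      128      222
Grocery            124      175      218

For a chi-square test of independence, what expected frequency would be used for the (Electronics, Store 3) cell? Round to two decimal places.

144.50

Row total (Electronics) = 324; column total (Store 3) = 545; grand total N = 1222.
Expected count = (row total × column total) / N = 324 × 545 / 1222 = 144.50.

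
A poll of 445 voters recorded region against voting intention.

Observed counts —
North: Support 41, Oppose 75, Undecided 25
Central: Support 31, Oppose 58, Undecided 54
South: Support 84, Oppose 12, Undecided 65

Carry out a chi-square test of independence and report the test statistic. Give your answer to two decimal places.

Row totals: 141, 143, 161. Column totals: 156, 145, 144. Grand total N = 445.
Expected counts (row total × column total / N):
  North, Support: 141×156/445 = 49.429
  North, Oppose: 141×145/445 = 45.944
  North, Undecided: 141×144/445 = 45.627
  Central, Support: 143×156/445 = 50.130
  Central, Oppose: 143×145/445 = 46.596
  Central, Undecided: 143×144/445 = 46.274
  South, Support: 161×156/445 = 56.440
  South, Oppose: 161×145/445 = 52.461
  South, Undecided: 161×144/445 = 52.099
Contributions (O − E)²/E:
  (41 − 49.429)²/49.429 = 1.4374
  (75 − 45.944)²/45.944 = 18.3757
  (25 − 45.627)²/45.627 = 9.3250
  (31 − 50.130)²/50.130 = 7.3002
  (58 − 46.596)²/46.596 = 2.7910
  (54 − 46.274)²/46.274 = 1.2899
  (84 − 56.440)²/56.440 = 13.4577
  (12 − 52.461)²/52.461 = 31.2059
  (65 − 52.099)²/52.099 = 3.1946
χ² = 1.4374 + 18.3757 + 9.3250 + 7.3002 + 2.7910 + 1.2899 + 13.4577 + 31.2059 + 3.1946 = 88.38

88.38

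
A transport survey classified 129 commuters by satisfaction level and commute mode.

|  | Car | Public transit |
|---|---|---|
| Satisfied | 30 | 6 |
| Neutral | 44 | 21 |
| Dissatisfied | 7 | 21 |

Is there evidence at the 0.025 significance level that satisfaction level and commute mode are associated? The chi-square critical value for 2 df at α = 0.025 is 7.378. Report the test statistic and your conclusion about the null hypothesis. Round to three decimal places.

Row totals: 36, 65, 28. Column totals: 81, 48. Grand total N = 129.
Expected counts (row total × column total / N):
  Satisfied, Car: 36×81/129 = 22.6047
  Satisfied, Public transit: 36×48/129 = 13.3953
  Neutral, Car: 65×81/129 = 40.8140
  Neutral, Public transit: 65×48/129 = 24.1860
  Dissatisfied, Car: 28×81/129 = 17.5814
  Dissatisfied, Public transit: 28×48/129 = 10.4186
Contributions (O − E)²/E:
  (30 − 22.6047)²/22.6047 = 2.4194
  (6 − 13.3953)²/13.3953 = 4.0828
  (44 − 40.8140)²/40.8140 = 0.2487
  (21 − 24.1860)²/24.1860 = 0.4197
  (7 − 17.5814)²/17.5814 = 6.3684
  (21 − 10.4186)²/10.4186 = 10.7467
χ² = 2.4194 + 4.0828 + 0.2487 + 0.4197 + 6.3684 + 10.7467 = 24.286
df = (3−1)(2−1) = 2. Since 24.286 > 7.378, reject the null hypothesis of independence at α = 0.025.

24.286; reject H₀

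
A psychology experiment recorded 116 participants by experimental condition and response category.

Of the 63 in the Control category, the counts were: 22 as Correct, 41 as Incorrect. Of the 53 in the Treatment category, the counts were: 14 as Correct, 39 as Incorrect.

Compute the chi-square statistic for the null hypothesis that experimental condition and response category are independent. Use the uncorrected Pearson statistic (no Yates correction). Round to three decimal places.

Row totals: 63, 53. Column totals: 36, 80. Grand total N = 116.
Expected counts (row total × column total / N):
  Control, Correct: 63×36/116 = 19.5517
  Control, Incorrect: 63×80/116 = 43.4483
  Treatment, Correct: 53×36/116 = 16.4483
  Treatment, Incorrect: 53×80/116 = 36.5517
Contributions (O − E)²/E:
  (22 − 19.5517)²/19.5517 = 0.3066
  (41 − 43.4483)²/43.4483 = 0.1380
  (14 − 16.4483)²/16.4483 = 0.3644
  (39 − 36.5517)²/36.5517 = 0.1640
χ² = 0.3066 + 0.1380 + 0.3644 + 0.1640 = 0.973

0.973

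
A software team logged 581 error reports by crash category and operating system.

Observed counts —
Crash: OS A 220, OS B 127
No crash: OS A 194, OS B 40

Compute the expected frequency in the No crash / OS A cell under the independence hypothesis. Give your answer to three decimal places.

166.740

Row total (No crash) = 234; column total (OS A) = 414; grand total N = 581.
Expected count = (row total × column total) / N = 234 × 414 / 581 = 166.740.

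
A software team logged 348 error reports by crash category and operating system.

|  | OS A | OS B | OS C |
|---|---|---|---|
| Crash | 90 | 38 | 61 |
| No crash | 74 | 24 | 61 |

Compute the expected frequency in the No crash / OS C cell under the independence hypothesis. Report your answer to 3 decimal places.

Row total (No crash) = 159; column total (OS C) = 122; grand total N = 348.
Expected count = (row total × column total) / N = 159 × 122 / 348 = 55.741.

55.741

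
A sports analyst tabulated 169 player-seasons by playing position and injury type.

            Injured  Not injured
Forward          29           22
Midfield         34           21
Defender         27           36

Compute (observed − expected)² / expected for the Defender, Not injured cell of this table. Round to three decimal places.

Row total (Defender) = 63; column total (Not injured) = 79; N = 169.
Expected count E = 63 × 79 / 169 = 29.4497.
Contribution = (O − E)²/E = (36 − 29.4497)² / 29.4497 = 1.457.

1.457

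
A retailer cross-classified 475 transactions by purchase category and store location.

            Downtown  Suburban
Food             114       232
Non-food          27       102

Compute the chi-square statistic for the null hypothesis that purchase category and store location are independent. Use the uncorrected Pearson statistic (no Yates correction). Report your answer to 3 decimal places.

6.502

Row totals: 346, 129. Column totals: 141, 334. Grand total N = 475.
Expected counts (row total × column total / N):
  Food, Downtown: 346×141/475 = 102.7074
  Food, Suburban: 346×334/475 = 243.2926
  Non-food, Downtown: 129×141/475 = 38.2926
  Non-food, Suburban: 129×334/475 = 90.7074
Contributions (O − E)²/E:
  (114 − 102.7074)²/102.7074 = 1.2416
  (232 − 243.2926)²/243.2926 = 0.5242
  (27 − 38.2926)²/38.2926 = 3.3302
  (102 − 90.7074)²/90.7074 = 1.4059
χ² = 1.2416 + 0.5242 + 3.3302 + 1.4059 = 6.502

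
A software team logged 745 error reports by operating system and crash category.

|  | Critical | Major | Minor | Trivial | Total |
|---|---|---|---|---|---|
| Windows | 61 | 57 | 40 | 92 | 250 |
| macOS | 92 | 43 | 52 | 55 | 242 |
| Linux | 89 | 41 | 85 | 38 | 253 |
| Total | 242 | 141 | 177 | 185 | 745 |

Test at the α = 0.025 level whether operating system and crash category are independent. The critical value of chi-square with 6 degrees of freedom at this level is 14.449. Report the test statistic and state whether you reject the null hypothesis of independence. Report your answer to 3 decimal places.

52.846; reject H₀

Grand total N = 745.
Expected counts (row total × column total / N):
  Windows, Critical: 250×242/745 = 81.2081
  Windows, Major: 250×141/745 = 47.3154
  Windows, Minor: 250×177/745 = 59.3960
  Windows, Trivial: 250×185/745 = 62.0805
  macOS, Critical: 242×242/745 = 78.6094
  macOS, Major: 242×141/745 = 45.8013
  macOS, Minor: 242×177/745 = 57.4953
  macOS, Trivial: 242×185/745 = 60.0940
  Linux, Critical: 253×242/745 = 82.1826
  Linux, Major: 253×141/745 = 47.8832
  Linux, Minor: 253×177/745 = 60.1087
  Linux, Trivial: 253×185/745 = 62.8255
Contributions (O − E)²/E:
  (61 − 81.2081)²/81.2081 = 5.0287
  (57 − 47.3154)²/47.3154 = 1.9823
  (40 − 59.3960)²/59.3960 = 6.3338
  (92 − 62.0805)²/62.0805 = 14.4196
  (92 − 78.6094)²/78.6094 = 2.2810
  (43 − 45.8013)²/45.8013 = 0.1713
  (52 − 57.4953)²/57.4953 = 0.5252
  (55 − 60.0940)²/60.0940 = 0.4318
  (89 − 82.1826)²/82.1826 = 0.5655
  (41 − 47.8832)²/47.8832 = 0.9895
  (85 − 60.1087)²/60.1087 = 10.3076
  (38 − 62.8255)²/62.8255 = 9.8098
χ² = 5.0287 + 1.9823 + 6.3338 + 14.4196 + 2.2810 + 0.1713 + 0.5252 + 0.4318 + 0.5655 + 0.9895 + 10.3076 + 9.8098 = 52.846
df = (3−1)(4−1) = 6. Since 52.846 > 14.449, reject the null hypothesis of independence at α = 0.025.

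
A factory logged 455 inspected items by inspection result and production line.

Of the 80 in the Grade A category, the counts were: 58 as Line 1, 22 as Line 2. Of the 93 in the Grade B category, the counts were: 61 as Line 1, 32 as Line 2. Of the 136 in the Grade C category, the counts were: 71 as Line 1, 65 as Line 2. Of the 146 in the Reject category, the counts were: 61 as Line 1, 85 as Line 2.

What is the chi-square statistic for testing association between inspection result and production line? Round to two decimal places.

Row totals: 80, 93, 136, 146. Column totals: 251, 204. Grand total N = 455.
Expected counts (row total × column total / N):
  Grade A, Line 1: 80×251/455 = 44.1319
  Grade A, Line 2: 80×204/455 = 35.8681
  Grade B, Line 1: 93×251/455 = 51.3033
  Grade B, Line 2: 93×204/455 = 41.6967
  Grade C, Line 1: 136×251/455 = 75.0242
  Grade C, Line 2: 136×204/455 = 60.9758
  Reject, Line 1: 146×251/455 = 80.5407
  Reject, Line 2: 146×204/455 = 65.4593
Contributions (O − E)²/E:
  (58 − 44.1319)²/44.1319 = 4.3579
  (22 − 35.8681)²/35.8681 = 5.3620
  (61 − 51.3033)²/51.3033 = 1.8327
  (32 − 41.6967)²/41.6967 = 2.2550
  (71 − 75.0242)²/75.0242 = 0.2159
  (65 − 60.9758)²/60.9758 = 0.2656
  (61 − 80.5407)²/80.5407 = 4.7409
  (85 − 65.4593)²/65.4593 = 5.8332
χ² = 4.3579 + 5.3620 + 1.8327 + 2.2550 + 0.2159 + 0.2656 + 4.7409 + 5.8332 = 24.86

24.86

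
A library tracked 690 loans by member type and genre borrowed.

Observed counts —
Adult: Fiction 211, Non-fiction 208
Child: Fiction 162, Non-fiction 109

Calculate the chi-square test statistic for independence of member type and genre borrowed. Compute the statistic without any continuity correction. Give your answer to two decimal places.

Row totals: 419, 271. Column totals: 373, 317. Grand total N = 690.
Expected counts (row total × column total / N):
  Adult, Fiction: 419×373/690 = 226.503
  Adult, Non-fiction: 419×317/690 = 192.497
  Child, Fiction: 271×373/690 = 146.497
  Child, Non-fiction: 271×317/690 = 124.503
Contributions (O − E)²/E:
  (211 − 226.503)²/226.503 = 1.0611
  (208 − 192.497)²/192.497 = 1.2486
  (162 − 146.497)²/146.497 = 1.6406
  (109 − 124.503)²/124.503 = 1.9304
χ² = 1.0611 + 1.2486 + 1.6406 + 1.9304 = 5.88

5.88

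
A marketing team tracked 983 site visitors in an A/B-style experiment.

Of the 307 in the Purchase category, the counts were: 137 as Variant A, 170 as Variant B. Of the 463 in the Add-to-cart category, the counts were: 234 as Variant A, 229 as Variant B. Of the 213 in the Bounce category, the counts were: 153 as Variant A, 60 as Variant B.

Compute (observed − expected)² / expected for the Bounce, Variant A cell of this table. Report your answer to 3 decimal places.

Row total (Bounce) = 213; column total (Variant A) = 524; N = 983.
Expected count E = 213 × 524 / 983 = 113.54222.
Contribution = (O − E)²/E = (153 − 113.54222)² / 113.54222 = 13.712.

13.712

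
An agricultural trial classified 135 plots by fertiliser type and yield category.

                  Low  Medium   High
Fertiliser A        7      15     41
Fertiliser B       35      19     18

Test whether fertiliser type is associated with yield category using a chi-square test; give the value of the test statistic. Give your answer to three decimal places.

Row totals: 63, 72. Column totals: 42, 34, 59. Grand total N = 135.
Expected counts (row total × column total / N):
  Fertiliser A, Low: 63×42/135 = 19.6000
  Fertiliser A, Medium: 63×34/135 = 15.8667
  Fertiliser A, High: 63×59/135 = 27.5333
  Fertiliser B, Low: 72×42/135 = 22.4000
  Fertiliser B, Medium: 72×34/135 = 18.1333
  Fertiliser B, High: 72×59/135 = 31.4667
Contributions (O − E)²/E:
  (7 − 19.6000)²/19.6000 = 8.1000
  (15 − 15.8667)²/15.8667 = 0.0473
  (41 − 27.5333)²/27.5333 = 6.5866
  (35 − 22.4000)²/22.4000 = 7.0875
  (19 − 18.1333)²/18.1333 = 0.0414
  (18 − 31.4667)²/31.4667 = 5.7633
χ² = 8.1000 + 0.0473 + 6.5866 + 7.0875 + 0.0414 + 5.7633 = 27.626

27.626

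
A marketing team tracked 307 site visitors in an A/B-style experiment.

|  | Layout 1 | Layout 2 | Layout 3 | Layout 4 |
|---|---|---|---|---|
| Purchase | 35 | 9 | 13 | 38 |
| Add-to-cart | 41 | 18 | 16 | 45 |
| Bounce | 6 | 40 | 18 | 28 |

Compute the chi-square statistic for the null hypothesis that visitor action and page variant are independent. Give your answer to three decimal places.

51.994

Row totals: 95, 120, 92. Column totals: 82, 67, 47, 111. Grand total N = 307.
Expected counts (row total × column total / N):
  Purchase, Layout 1: 95×82/307 = 25.3746
  Purchase, Layout 2: 95×67/307 = 20.7329
  Purchase, Layout 3: 95×47/307 = 14.5440
  Purchase, Layout 4: 95×111/307 = 34.3485
  Add-to-cart, Layout 1: 120×82/307 = 32.0521
  Add-to-cart, Layout 2: 120×67/307 = 26.1889
  Add-to-cart, Layout 3: 120×47/307 = 18.3713
  Add-to-cart, Layout 4: 120×111/307 = 43.3876
  Bounce, Layout 1: 92×82/307 = 24.5733
  Bounce, Layout 2: 92×67/307 = 20.0782
  Bounce, Layout 3: 92×47/307 = 14.0847
  Bounce, Layout 4: 92×111/307 = 33.2638
Contributions (O − E)²/E:
  (35 − 25.3746)²/25.3746 = 3.6512
  (9 − 20.7329)²/20.7329 = 6.6397
  (13 − 14.5440)²/14.5440 = 0.1639
  (38 − 34.3485)²/34.3485 = 0.3882
  (41 − 32.0521)²/32.0521 = 2.4980
  (18 − 26.1889)²/26.1889 = 2.5606
  (16 − 18.3713)²/18.3713 = 0.3061
  (45 − 43.3876)²/43.3876 = 0.0599
  (6 − 24.5733)²/24.5733 = 14.0383
  (40 − 20.0782)²/20.0782 = 19.7666
  (18 − 14.0847)²/14.0847 = 1.0884
  (28 − 33.2638)²/33.2638 = 0.8330
χ² = 3.6512 + 6.6397 + 0.1639 + 0.3882 + 2.4980 + 2.5606 + 0.3061 + 0.0599 + 14.0383 + 19.7666 + 1.0884 + 0.8330 = 51.994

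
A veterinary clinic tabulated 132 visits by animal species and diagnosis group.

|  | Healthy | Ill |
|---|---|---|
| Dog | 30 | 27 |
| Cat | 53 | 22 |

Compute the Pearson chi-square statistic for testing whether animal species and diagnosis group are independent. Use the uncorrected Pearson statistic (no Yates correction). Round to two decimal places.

4.51

Row totals: 57, 75. Column totals: 83, 49. Grand total N = 132.
Expected counts (row total × column total / N):
  Dog, Healthy: 57×83/132 = 35.841
  Dog, Ill: 57×49/132 = 21.159
  Cat, Healthy: 75×83/132 = 47.159
  Cat, Ill: 75×49/132 = 27.841
Contributions (O − E)²/E:
  (30 − 35.841)²/35.841 = 0.9519
  (27 − 21.159)²/21.159 = 1.6124
  (53 − 47.159)²/47.159 = 0.7235
  (22 − 27.841)²/27.841 = 1.2254
χ² = 0.9519 + 1.6124 + 0.7235 + 1.2254 = 4.51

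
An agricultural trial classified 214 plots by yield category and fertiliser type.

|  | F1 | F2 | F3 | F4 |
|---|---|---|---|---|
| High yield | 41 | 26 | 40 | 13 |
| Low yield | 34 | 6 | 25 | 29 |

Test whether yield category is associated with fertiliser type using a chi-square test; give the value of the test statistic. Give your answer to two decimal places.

19.84

Row totals: 120, 94. Column totals: 75, 32, 65, 42. Grand total N = 214.
Expected counts (row total × column total / N):
  High yield, F1: 120×75/214 = 42.056
  High yield, F2: 120×32/214 = 17.944
  High yield, F3: 120×65/214 = 36.449
  High yield, F4: 120×42/214 = 23.551
  Low yield, F1: 94×75/214 = 32.944
  Low yield, F2: 94×32/214 = 14.056
  Low yield, F3: 94×65/214 = 28.551
  Low yield, F4: 94×42/214 = 18.449
Contributions (O − E)²/E:
  (41 − 42.056)²/42.056 = 0.0265
  (26 − 17.944)²/17.944 = 3.6168
  (40 − 36.449)²/36.449 = 0.3460
  (13 − 23.551)²/23.551 = 4.7269
  (34 − 32.944)²/32.944 = 0.0338
  (6 − 14.056)²/14.056 = 4.6172
  (25 − 28.551)²/28.551 = 0.4417
  (29 − 18.449)²/18.449 = 6.0341
χ² = 0.0265 + 3.6168 + 0.3460 + 4.7269 + 0.0338 + 4.6172 + 0.4417 + 6.0341 = 19.84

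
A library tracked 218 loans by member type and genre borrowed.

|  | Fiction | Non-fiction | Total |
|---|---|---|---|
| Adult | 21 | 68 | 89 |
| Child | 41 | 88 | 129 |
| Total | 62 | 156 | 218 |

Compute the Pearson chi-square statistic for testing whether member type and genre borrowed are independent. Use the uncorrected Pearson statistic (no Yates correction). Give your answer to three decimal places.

Grand total N = 218.
Expected counts (row total × column total / N):
  Adult, Fiction: 89×62/218 = 25.3119
  Adult, Non-fiction: 89×156/218 = 63.6881
  Child, Fiction: 129×62/218 = 36.6881
  Child, Non-fiction: 129×156/218 = 92.3119
Contributions (O − E)²/E:
  (21 − 25.3119)²/25.3119 = 0.7345
  (68 − 63.6881)²/63.6881 = 0.2919
  (41 − 36.6881)²/36.6881 = 0.5068
  (88 − 92.3119)²/92.3119 = 0.2014
χ² = 0.7345 + 0.2919 + 0.5068 + 0.2014 = 1.735

1.735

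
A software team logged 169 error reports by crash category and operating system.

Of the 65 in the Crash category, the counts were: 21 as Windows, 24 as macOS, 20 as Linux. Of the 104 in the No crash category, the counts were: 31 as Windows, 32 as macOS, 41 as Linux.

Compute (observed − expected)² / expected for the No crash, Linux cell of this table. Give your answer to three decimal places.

Row total (No crash) = 104; column total (Linux) = 61; N = 169.
Expected count E = 104 × 61 / 169 = 37.5385.
Contribution = (O − E)²/E = (41 − 37.5385)² / 37.5385 = 0.319.

0.319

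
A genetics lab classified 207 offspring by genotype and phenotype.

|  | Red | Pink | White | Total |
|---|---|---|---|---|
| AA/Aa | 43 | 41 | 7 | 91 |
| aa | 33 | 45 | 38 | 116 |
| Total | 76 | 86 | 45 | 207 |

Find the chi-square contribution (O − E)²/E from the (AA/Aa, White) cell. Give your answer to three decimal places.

Row total (AA/Aa) = 91; column total (White) = 45; N = 207.
Expected count E = 91 × 45 / 207 = 19.7826.
Contribution = (O − E)²/E = (7 − 19.7826)² / 19.7826 = 8.260.

8.260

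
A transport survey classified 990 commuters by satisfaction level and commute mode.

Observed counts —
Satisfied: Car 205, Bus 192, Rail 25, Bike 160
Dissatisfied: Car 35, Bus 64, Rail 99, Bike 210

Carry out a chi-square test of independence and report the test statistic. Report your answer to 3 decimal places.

211.279

Row totals: 582, 408. Column totals: 240, 256, 124, 370. Grand total N = 990.
Expected counts (row total × column total / N):
  Satisfied, Car: 582×240/990 = 141.0909
  Satisfied, Bus: 582×256/990 = 150.4970
  Satisfied, Rail: 582×124/990 = 72.8970
  Satisfied, Bike: 582×370/990 = 217.5152
  Dissatisfied, Car: 408×240/990 = 98.9091
  Dissatisfied, Bus: 408×256/990 = 105.5030
  Dissatisfied, Rail: 408×124/990 = 51.1030
  Dissatisfied, Bike: 408×370/990 = 152.4848
Contributions (O − E)²/E:
  (205 − 141.0909)²/141.0909 = 28.9485
  (192 − 150.4970)²/150.4970 = 11.4454
  (25 − 72.8970)²/72.8970 = 31.4707
  (160 − 217.5152)²/217.5152 = 15.2081
  (35 − 98.9091)²/98.9091 = 41.2942
  (64 − 105.5030)²/105.5030 = 16.3265
  (99 − 51.1030)²/51.1030 = 44.8921
  (210 − 152.4848)²/152.4848 = 21.6940
χ² = 28.9485 + 11.4454 + 31.4707 + 15.2081 + 41.2942 + 16.3265 + 44.8921 + 21.6940 = 211.279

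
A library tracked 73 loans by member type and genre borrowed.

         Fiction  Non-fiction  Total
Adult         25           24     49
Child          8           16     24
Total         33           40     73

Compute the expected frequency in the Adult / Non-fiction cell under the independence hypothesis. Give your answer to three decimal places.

Row total (Adult) = 49; column total (Non-fiction) = 40; grand total N = 73.
Expected count = (row total × column total) / N = 49 × 40 / 73 = 26.849.

26.849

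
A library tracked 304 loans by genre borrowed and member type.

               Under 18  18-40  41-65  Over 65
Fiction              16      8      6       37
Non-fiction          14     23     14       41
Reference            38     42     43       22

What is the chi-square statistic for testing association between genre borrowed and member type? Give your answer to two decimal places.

47.93

Row totals: 67, 92, 145. Column totals: 68, 73, 63, 100. Grand total N = 304.
Expected counts (row total × column total / N):
  Fiction, Under 18: 67×68/304 = 14.987
  Fiction, 18-40: 67×73/304 = 16.089
  Fiction, 41-65: 67×63/304 = 13.885
  Fiction, Over 65: 67×100/304 = 22.039
  Non-fiction, Under 18: 92×68/304 = 20.579
  Non-fiction, 18-40: 92×73/304 = 22.092
  Non-fiction, 41-65: 92×63/304 = 19.066
  Non-fiction, Over 65: 92×100/304 = 30.263
  Reference, Under 18: 145×68/304 = 32.434
  Reference, 18-40: 145×73/304 = 34.819
  Reference, 41-65: 145×63/304 = 30.049
  Reference, Over 65: 145×100/304 = 47.697
Contributions (O − E)²/E:
  (16 − 14.987)²/14.987 = 0.0685
  (8 − 16.089)²/16.089 = 4.0669
  (6 − 13.885)²/13.885 = 4.4777
  (37 − 22.039)²/22.039 = 10.1562
  (14 − 20.579)²/20.579 = 2.1033
  (23 − 22.092)²/22.092 = 0.0373
  (14 − 19.066)²/19.066 = 1.3461
  (41 − 30.263)²/30.263 = 3.8094
  (38 − 32.434)²/32.434 = 0.9552
  (42 − 34.819)²/34.819 = 1.4810
  (43 − 30.049)²/30.049 = 5.5818
  (22 − 47.697)²/47.697 = 13.8444
χ² = 0.0685 + 4.0669 + 4.4777 + 10.1562 + 2.1033 + 0.0373 + 1.3461 + 3.8094 + 0.9552 + 1.4810 + 5.5818 + 13.8444 = 47.93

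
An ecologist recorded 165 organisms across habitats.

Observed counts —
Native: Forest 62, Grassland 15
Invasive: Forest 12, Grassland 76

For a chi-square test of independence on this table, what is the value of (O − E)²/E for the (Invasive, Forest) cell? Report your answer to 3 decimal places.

Row total (Invasive) = 88; column total (Forest) = 74; N = 165.
Expected count E = 88 × 74 / 165 = 39.4667.
Contribution = (O − E)²/E = (12 − 39.4667)² / 39.4667 = 19.115.

19.115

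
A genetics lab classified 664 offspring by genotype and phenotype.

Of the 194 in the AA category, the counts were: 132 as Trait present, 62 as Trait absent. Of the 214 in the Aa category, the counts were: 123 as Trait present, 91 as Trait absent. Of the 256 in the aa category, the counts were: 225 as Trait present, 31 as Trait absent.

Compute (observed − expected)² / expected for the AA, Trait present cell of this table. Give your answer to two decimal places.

Row total (AA) = 194; column total (Trait present) = 480; N = 664.
Expected count E = 194 × 480 / 664 = 140.241.
Contribution = (O − E)²/E = (132 − 140.241)² / 140.241 = 0.48.

0.48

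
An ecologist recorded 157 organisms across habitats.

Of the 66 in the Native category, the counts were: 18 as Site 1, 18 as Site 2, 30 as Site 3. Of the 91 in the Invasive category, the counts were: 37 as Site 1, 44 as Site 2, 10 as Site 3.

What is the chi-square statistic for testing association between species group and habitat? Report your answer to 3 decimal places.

Row totals: 66, 91. Column totals: 55, 62, 40. Grand total N = 157.
Expected counts (row total × column total / N):
  Native, Site 1: 66×55/157 = 23.1210
  Native, Site 2: 66×62/157 = 26.0637
  Native, Site 3: 66×40/157 = 16.8153
  Invasive, Site 1: 91×55/157 = 31.8790
  Invasive, Site 2: 91×62/157 = 35.9363
  Invasive, Site 3: 91×40/157 = 23.1847
Contributions (O − E)²/E:
  (18 − 23.1210)²/23.1210 = 1.1342
  (18 − 26.0637)²/26.0637 = 2.4948
  (30 − 16.8153)²/16.8153 = 10.3380
  (37 − 31.8790)²/31.8790 = 0.8226
  (44 − 35.9363)²/35.9363 = 1.8094
  (10 − 23.1847)²/23.1847 = 7.4979
χ² = 1.1342 + 2.4948 + 10.3380 + 0.8226 + 1.8094 + 7.4979 = 24.097

24.097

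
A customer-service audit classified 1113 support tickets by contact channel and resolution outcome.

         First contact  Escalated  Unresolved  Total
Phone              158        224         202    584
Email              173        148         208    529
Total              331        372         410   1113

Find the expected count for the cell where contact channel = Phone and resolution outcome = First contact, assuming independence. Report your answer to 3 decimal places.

173.678

Row total (Phone) = 584; column total (First contact) = 331; grand total N = 1113.
Expected count = (row total × column total) / N = 584 × 331 / 1113 = 173.678.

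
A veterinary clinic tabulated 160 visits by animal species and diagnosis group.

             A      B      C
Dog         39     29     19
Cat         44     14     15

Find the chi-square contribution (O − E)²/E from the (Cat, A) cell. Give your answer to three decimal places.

Row total (Cat) = 73; column total (A) = 83; N = 160.
Expected count E = 73 × 83 / 160 = 37.8687.
Contribution = (O − E)²/E = (44 − 37.8687)² / 37.8687 = 0.993.

0.993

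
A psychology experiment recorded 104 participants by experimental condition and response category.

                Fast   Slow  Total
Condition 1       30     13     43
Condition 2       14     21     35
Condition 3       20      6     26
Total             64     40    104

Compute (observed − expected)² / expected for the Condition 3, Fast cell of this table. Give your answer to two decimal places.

Row total (Condition 3) = 26; column total (Fast) = 64; N = 104.
Expected count E = 26 × 64 / 104 = 16.000.
Contribution = (O − E)²/E = (20 − 16.000)² / 16.000 = 1.00.

1.00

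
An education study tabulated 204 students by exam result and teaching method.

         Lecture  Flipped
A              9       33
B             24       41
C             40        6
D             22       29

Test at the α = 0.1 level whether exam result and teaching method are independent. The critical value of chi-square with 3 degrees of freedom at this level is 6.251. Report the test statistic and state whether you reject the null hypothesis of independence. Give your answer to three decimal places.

Row totals: 42, 65, 46, 51. Column totals: 95, 109. Grand total N = 204.
Expected counts (row total × column total / N):
  A, Lecture: 42×95/204 = 19.5588
  A, Flipped: 42×109/204 = 22.4412
  B, Lecture: 65×95/204 = 30.2696
  B, Flipped: 65×109/204 = 34.7304
  C, Lecture: 46×95/204 = 21.4216
  C, Flipped: 46×109/204 = 24.5784
  D, Lecture: 51×95/204 = 23.7500
  D, Flipped: 51×109/204 = 27.2500
Contributions (O − E)²/E:
  (9 − 19.5588)²/19.5588 = 5.7002
  (33 − 22.4412)²/22.4412 = 4.9680
  (24 − 30.2696)²/30.2696 = 1.2986
  (41 − 34.7304)²/34.7304 = 1.1318
  (40 − 21.4216)²/21.4216 = 16.1126
  (6 − 24.5784)²/24.5784 = 14.0431
  (22 − 23.7500)²/23.7500 = 0.1289
  (29 − 27.2500)²/27.2500 = 0.1124
χ² = 5.7002 + 4.9680 + 1.2986 + 1.1318 + 16.1126 + 14.0431 + 0.1289 + 0.1124 = 43.496
df = (4−1)(2−1) = 3. Since 43.496 > 6.251, reject the null hypothesis of independence at α = 0.1.

43.496; reject H₀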